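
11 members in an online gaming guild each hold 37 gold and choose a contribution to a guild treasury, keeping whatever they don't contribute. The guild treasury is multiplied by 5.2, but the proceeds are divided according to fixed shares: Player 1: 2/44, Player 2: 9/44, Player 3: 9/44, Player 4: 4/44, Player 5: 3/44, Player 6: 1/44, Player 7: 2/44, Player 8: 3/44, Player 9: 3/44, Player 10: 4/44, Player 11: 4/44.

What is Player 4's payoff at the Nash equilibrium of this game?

71.98 gold

Each unit j contributes comes back to j as 5.2 × (j's share), so j prefers to contribute only if that share exceeds 1/5.2 = 0.1923; otherwise keeping the unit dominates.
Player 2 and Player 3 are above the threshold, contributing 37 each; the remaining 9 contribute 0. Total contributed: 74.
Player 4 keeps 37 and receives 5.2 × 74 × 4/44 = 34.98 from the guild treasury, for a payoff of 71.98.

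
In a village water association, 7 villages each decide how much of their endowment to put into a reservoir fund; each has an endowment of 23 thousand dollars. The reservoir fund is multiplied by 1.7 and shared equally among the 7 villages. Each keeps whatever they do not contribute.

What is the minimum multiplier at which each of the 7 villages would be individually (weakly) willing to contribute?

A contributed unit returns (multiplier)/7 to its contributor.
This reaches 1 exactly when the multiplier is 7.

7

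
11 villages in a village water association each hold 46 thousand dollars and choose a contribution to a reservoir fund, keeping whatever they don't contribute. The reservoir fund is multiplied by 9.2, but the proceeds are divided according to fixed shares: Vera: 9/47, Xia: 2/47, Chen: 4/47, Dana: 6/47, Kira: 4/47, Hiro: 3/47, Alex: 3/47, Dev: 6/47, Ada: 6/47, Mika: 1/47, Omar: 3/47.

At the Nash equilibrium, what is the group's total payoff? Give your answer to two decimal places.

2014.80 thousand dollars

Player j's private return per contributed unit is 9.2 × (j's share). Contributing is weakly dominant for j when that share is at least 1/9.2 = 0.1087, and contributing 0 is dominant otherwise.
Vera, Dana, Dev and Ada are above the threshold, contributing 46 each; the remaining 7 contribute 0. Total contributed: 184.
The reservoir fund pays out 9.2 × 184 = 1692.80 in total (split across the unequal shares, but the aggregate is all that matters for the group sum).
The 7 free-riders keep 46 each, adding 322. Group total = 322 + 1692.80 = 2014.80.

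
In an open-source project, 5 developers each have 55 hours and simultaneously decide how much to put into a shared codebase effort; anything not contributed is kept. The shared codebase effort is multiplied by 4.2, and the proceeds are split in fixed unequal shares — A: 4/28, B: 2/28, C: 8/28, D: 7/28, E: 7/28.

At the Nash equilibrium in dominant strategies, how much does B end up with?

104.50 hours

For player j, contributing a unit is worthwhile iff 4.2 × (j's share) ≥ 1, i.e. iff j's share is at least 0.2381.
C, D and E are above the threshold, contributing 55 each; the remaining 2 contribute 0. Total contributed: 165.
B keeps 55 and receives 4.2 × 165 × 2/28 = 49.50 from the shared codebase effort, for a payoff of 104.50.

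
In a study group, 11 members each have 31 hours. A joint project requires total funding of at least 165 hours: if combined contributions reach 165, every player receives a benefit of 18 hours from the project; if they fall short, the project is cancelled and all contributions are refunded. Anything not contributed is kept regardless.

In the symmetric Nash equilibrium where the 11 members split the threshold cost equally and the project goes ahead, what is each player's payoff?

34 hours

Equal share of the threshold: 165/11 = 15.
At this profile no one gains by cutting their contribution: any cut drops the total below 165, the project is cancelled, contributions are refunded, and the deviator ends with 31, which is less than 31 − 15 + 18 = 34. Contributing more than 15 just wastes the excess. So contributing exactly 15 is a best response.
Each player's payoff: 31 − 15 + 18 = 34.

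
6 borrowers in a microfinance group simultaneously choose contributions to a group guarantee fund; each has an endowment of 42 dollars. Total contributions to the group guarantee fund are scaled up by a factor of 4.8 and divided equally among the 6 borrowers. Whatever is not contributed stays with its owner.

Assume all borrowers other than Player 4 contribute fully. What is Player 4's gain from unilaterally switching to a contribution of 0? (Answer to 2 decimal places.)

8.40 dollars

Switching from a contribution of 42 to 0 lets Player 4 keep an extra 42 dollars, but lowers the group guarantee fund by 42, which costs Player 4 their own share of that drop: 4.8/6 × 42 = 33.60.
Net gain = 42 − 33.60 = 8.40. The private return per contributed unit (0.8000) is below 1, so free-riding is indeed the best response regardless of what the others do.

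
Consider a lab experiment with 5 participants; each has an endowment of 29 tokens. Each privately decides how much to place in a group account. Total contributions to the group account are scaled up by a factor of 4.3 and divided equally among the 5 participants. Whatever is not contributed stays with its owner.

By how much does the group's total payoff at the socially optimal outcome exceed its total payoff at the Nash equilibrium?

478.50 tokens

Each contributed unit returns 4.3/5 = 0.8600 to its contributor — below 1 — so contributing 0 is dominant for every player. At the Nash equilibrium everyone keeps their 29, and the group total is 5 × 29 = 145.
Each contributed unit returns 4.300 to the group as a whole (0.8600 to each of 5 players), which exceeds 1, so the social optimum is full contribution: group total = 4.300 × 145 = 623.50.
Efficiency loss = 623.50 − 145 = 478.50.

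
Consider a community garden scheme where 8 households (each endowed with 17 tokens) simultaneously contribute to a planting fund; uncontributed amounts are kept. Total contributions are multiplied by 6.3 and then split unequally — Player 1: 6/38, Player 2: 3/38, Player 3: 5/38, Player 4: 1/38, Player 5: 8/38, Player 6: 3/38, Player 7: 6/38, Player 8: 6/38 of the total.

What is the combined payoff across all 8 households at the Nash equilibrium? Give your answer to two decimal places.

226.10 tokens

Player j's private return per contributed unit is 6.3 × (j's share). Contributing is weakly dominant for j when that share is at least 1/6.3 = 0.1587, and contributing 0 is dominant otherwise.
Player 5 alone (share 8/38) is above the threshold, contributing 17; the remaining 7 contribute 0. Total contributed: 17.
The planting fund pays out 6.3 × 17 = 107.10 in total (split across the unequal shares, but the aggregate is all that matters for the group sum).
The 7 free-riders keep 17 each, adding 119. Group total = 119 + 107.10 = 226.10.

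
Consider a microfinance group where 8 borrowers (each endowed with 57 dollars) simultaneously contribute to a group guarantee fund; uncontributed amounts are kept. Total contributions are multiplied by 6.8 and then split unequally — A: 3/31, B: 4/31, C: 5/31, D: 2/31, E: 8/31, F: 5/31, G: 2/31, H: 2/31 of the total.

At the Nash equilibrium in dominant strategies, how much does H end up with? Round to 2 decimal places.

For player j, contributing a unit is worthwhile iff 6.8 × (j's share) ≥ 1, i.e. iff j's share is at least 0.1471.
C, E and F clear that bar, contributing 57 each; the remaining 5 contribute 0. Total contributed: 171.
H keeps 57 and receives 6.8 × 171 × 2/31 = 75.02 from the group guarantee fund, for a payoff of 132.02.

132.02 dollars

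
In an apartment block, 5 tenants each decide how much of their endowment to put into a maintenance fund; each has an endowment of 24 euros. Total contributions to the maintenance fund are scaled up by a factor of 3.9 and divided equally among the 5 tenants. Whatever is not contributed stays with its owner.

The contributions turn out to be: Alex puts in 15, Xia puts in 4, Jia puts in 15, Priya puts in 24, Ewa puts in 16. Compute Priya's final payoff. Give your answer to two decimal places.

Total contributed: 15 + 4 + 15 + 24 + 16 = 74.
Each receives 3.9 × 74 / 5 = 57.72 from the maintenance fund.
Priya keeps 24 − 24 = 0, so Priya's payoff is 0 + 57.72 = 57.72.

57.72 euros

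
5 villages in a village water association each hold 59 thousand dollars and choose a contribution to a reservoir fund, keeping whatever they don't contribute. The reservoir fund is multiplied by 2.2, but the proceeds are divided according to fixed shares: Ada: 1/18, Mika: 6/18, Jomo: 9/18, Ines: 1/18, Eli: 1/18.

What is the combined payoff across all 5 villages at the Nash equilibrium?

Each unit j contributes comes back to j as 2.2 × (j's share), so j prefers to contribute only if that share exceeds 1/2.2 = 0.4545; otherwise keeping the unit dominates.
The only share above 0.4545 is Jomo's 9/18, contributing 59; the remaining 4 contribute 0. Total contributed: 59.
The reservoir fund pays out 2.2 × 59 = 129.80 in total (split across the unequal shares, but the aggregate is all that matters for the group sum).
The 4 free-riders keep 59 each, adding 236. Group total = 236 + 129.80 = 365.80.

365.80 thousand dollars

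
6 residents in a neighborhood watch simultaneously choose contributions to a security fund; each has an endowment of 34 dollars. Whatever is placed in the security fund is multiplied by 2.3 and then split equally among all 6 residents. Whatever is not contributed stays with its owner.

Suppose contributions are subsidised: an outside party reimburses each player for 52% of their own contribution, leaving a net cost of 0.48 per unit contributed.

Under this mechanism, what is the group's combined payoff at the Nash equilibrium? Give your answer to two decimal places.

204.00 dollars

With the mechanism, a contributed unit returns (2.3/6) / 0.48 = 0.7986 per unit of net cost — still below 1 — so contributing 0 remains dominant for every player.
At the Nash equilibrium no one contributes; group total payoff = 6 × 34 = 204.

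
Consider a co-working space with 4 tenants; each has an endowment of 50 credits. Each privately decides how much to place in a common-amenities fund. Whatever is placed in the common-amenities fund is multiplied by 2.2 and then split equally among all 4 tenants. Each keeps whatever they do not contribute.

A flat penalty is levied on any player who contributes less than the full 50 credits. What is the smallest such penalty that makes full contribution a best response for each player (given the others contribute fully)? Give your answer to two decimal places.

Given the others contribute fully, the best deviation is to contribute 0 (any partial contribution still incurs the fine and gives up units whose private return 0.5500 is below 1).
Deviating from 50 to 0 saves 50 credits but forfeits the deviator's share of the drop in the common-amenities fund: 2.2/4 × 50 = 27.50.
So the deviation gain is 50 − 27.50 = 22.50, and the fine must be at least 22.50 credits to wipe it out.

22.50 credits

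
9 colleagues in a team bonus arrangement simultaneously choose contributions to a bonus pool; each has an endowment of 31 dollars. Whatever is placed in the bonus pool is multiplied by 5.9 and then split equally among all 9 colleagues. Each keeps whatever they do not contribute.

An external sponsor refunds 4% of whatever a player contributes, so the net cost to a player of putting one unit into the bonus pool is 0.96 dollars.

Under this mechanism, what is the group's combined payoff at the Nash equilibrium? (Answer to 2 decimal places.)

279.00 dollars

The effective private return is (5.9/9) / 0.96 = 0.6829, which is still under 1, so the mechanism doesn't change anyone's dominant strategy: zero contribution.
Everyone keeps their endowment and the group total is 9 × 31 = 279.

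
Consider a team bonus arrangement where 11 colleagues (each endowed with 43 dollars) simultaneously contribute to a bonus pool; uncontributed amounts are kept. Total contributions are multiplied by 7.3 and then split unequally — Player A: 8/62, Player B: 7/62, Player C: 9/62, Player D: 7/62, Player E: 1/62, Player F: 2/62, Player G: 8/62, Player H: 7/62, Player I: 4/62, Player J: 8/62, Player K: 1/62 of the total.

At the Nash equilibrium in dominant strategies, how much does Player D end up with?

Player j's private return per contributed unit is 7.3 × (j's share). Contributing is weakly dominant for j when that share is at least 1/7.3 = 0.1370, and contributing 0 is dominant otherwise.
Player C alone (share 9/62) is above the threshold, contributing 43; the remaining 10 contribute 0. Total contributed: 43.
Player D keeps 43 and receives 7.3 × 43 × 7/62 = 35.44 from the bonus pool, for a payoff of 78.44.

78.44 dollars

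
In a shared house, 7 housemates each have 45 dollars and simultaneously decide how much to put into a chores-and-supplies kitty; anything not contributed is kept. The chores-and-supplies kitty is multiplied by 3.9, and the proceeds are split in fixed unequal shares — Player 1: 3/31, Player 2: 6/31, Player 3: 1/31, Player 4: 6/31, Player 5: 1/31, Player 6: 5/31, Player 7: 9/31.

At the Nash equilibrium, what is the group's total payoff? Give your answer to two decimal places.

445.50 dollars

Each unit j contributes comes back to j as 3.9 × (j's share), so j prefers to contribute only if that share exceeds 1/3.9 = 0.2564; otherwise keeping the unit dominates.
Only Player 7 (9/31) clears that bar, contributing 45; the remaining 6 contribute 0. Total contributed: 45.
The chores-and-supplies kitty pays out 3.9 × 45 = 175.50 in total (split across the unequal shares, but the aggregate is all that matters for the group sum).
The 6 free-riders keep 45 each, adding 270. Group total = 270 + 175.50 = 445.50.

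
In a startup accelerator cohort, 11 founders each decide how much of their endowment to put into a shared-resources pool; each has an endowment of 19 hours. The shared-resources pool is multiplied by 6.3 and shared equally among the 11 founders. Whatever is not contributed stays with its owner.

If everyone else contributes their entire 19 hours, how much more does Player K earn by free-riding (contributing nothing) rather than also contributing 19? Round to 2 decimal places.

8.12 hours

Switching from a contribution of 19 to 0 lets Player K keep an extra 19 hours, but lowers the shared-resources pool by 19, which costs Player K their own share of that drop: 6.3/11 × 19 = 10.88.
Net gain = 19 − 10.88 = 8.12. The private return per contributed unit (0.5727) is below 1, so free-riding is indeed the best response regardless of what the others do.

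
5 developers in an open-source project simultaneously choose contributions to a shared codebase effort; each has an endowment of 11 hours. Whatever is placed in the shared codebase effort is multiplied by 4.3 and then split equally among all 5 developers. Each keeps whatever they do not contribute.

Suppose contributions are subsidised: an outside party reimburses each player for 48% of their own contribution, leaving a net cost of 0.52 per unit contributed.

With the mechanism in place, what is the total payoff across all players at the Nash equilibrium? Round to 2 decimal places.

The effective private return per unit is now (4.3/5) / 0.52 = 1.6538 > 1, so every player's dominant strategy flips to full contribution.
So the Nash equilibrium is full contribution by all 5; the group earns 5 × (11 × 0.48 + 4.3 × 11) = 262.90.

262.90 hours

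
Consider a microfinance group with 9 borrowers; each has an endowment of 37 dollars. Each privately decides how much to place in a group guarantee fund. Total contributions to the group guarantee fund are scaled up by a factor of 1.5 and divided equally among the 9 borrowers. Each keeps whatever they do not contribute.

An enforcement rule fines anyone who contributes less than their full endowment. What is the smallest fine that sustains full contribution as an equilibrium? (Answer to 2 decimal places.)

Given the others contribute fully, the best deviation is to contribute 0 (any partial contribution still incurs the fine and gives up units whose private return 0.1667 is below 1).
Deviating from 37 to 0 saves 37 dollars but forfeits the deviator's share of the drop in the group guarantee fund: 1.5/9 × 37 = 6.17.
So the deviation gain is 37 − 6.17 = 30.83, and the fine must be at least 30.83 dollars to wipe it out.

30.83 dollars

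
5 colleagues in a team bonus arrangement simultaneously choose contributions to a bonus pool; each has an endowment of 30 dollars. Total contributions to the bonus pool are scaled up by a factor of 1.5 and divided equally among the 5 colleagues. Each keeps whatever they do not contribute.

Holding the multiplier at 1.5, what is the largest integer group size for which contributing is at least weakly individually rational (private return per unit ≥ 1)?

Private return per unit is 1.5/(group size), which is ≥ 1 whenever the group size is ≤ 1.5.
The largest such integer is 1.

1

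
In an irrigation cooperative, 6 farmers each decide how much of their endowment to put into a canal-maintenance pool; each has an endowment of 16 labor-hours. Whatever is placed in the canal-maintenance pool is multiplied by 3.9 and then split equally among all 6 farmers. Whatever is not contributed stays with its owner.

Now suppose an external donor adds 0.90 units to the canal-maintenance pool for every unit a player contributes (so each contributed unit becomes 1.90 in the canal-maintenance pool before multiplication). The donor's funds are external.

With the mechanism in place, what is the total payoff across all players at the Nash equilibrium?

The effective private return per unit is now 3.9 × 1.90 / 6 = 1.2350 > 1, so every player's dominant strategy flips to full contribution.
So the Nash equilibrium is full contribution by all 6; the group earns 3.9 × 1.90 × 96 = 711.36.

711.36 labor-hours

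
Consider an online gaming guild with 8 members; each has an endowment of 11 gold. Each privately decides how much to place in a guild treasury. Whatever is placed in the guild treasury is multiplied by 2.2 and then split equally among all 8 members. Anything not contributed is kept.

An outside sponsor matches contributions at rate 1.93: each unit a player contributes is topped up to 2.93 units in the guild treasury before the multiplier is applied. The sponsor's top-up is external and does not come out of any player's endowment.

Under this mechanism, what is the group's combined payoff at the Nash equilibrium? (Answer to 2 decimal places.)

The effective private return is 2.2 × 2.93 / 8 = 0.8058, which is still under 1, so the mechanism doesn't change anyone's dominant strategy: zero contribution.
Everyone keeps their endowment and the group total is 8 × 11 = 88.

88.00 gold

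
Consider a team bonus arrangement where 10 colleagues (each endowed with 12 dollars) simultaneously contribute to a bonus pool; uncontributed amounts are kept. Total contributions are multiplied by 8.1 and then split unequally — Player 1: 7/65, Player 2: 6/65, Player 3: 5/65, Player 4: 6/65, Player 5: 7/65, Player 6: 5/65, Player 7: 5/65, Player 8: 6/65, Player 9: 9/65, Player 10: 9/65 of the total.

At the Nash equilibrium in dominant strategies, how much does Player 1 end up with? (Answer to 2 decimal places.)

32.94 dollars

A player with share s gets back 8.1·s per unit contributed, so full contribution is dominant for anyone with s > 1/8.1 = 0.1235 and zero contribution is dominant for anyone below.
Player 9 and Player 10 are above the threshold, contributing 12 each; the remaining 8 contribute 0. Total contributed: 24.
Player 1 keeps 12 and receives 8.1 × 24 × 7/65 = 20.94 from the bonus pool, for a payoff of 32.94.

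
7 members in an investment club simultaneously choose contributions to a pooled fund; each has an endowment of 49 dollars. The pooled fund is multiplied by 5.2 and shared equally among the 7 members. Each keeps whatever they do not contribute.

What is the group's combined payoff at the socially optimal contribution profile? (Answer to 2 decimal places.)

Each contributed unit returns 5.200 to the group as a whole (0.7429 to each of 7 players), which exceeds 1, so the social optimum is full contribution: group total = 5.200 × 343 = 1783.60.

1783.60 dollars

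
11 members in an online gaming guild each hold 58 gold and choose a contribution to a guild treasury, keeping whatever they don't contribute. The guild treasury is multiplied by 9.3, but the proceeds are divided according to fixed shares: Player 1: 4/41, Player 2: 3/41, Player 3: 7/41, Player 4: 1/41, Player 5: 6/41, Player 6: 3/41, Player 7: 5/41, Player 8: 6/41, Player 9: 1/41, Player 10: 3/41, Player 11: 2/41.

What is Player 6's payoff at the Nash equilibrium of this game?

215.87 gold

A player with share s gets back 9.3·s per unit contributed, so full contribution is dominant for anyone with s > 1/9.3 = 0.1075 and zero contribution is dominant for anyone below.
The shares above 0.1075 belong to Player 3, Player 5, Player 7 and Player 8, contributing 58 each; the remaining 7 contribute 0. Total contributed: 232.
Player 6 keeps 58 and receives 9.3 × 232 × 3/41 = 157.87 from the guild treasury, for a payoff of 215.87.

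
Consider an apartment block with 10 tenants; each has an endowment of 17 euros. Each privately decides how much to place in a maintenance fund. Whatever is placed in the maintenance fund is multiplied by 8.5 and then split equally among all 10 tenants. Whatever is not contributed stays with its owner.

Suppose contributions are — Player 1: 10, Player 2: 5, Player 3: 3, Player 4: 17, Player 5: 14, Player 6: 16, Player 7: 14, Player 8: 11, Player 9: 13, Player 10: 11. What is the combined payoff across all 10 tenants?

Total contributed: 10 + 5 + 3 + 17 + 14 + 16 + 14 + 11 + 13 + 11 = 114; total kept: 10 × 17 − 114 = 56.
The maintenance fund pays out 8.5 × 114 = 969.00 in aggregate.
Group total = 56 + 969.00 = 1025.00.

1025.00 euros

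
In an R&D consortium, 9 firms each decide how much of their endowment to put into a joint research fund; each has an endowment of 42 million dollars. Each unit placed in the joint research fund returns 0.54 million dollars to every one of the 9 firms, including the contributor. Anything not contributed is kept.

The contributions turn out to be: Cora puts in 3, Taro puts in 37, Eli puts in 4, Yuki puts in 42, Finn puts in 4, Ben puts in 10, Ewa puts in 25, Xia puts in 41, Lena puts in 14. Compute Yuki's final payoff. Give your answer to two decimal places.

Total contributed: 3 + 37 + 4 + 42 + 4 + 10 + 25 + 41 + 14 = 180.
Each receives 0.54 × 180 = 97.20 from the joint research fund.
Yuki keeps 42 − 42 = 0, so Yuki's payoff is 0 + 97.20 = 97.20.

97.20 million dollars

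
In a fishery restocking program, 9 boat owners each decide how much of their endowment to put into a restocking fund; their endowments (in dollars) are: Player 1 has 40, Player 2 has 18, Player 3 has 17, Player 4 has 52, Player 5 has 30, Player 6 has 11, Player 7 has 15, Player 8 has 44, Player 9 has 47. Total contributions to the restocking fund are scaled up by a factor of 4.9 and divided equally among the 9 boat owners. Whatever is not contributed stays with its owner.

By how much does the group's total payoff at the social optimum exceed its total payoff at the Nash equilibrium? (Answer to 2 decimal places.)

The private return per contributed unit is 4.9/9 = 0.5444 < 1 for every player regardless of endowment, so the Nash equilibrium is zero contribution and the group total is Σ E_j = 40 + 18 + 17 + 52 + 30 + 11 + 15 + 44 + 47 = 274.
Each contributed unit returns 4.900 to the group, so the social optimum is full contribution by everyone: group total = 4.900 × 274 = 1342.60.
Efficiency loss = (4.900 − 1) × 274 = 1068.60.

1068.60 dollars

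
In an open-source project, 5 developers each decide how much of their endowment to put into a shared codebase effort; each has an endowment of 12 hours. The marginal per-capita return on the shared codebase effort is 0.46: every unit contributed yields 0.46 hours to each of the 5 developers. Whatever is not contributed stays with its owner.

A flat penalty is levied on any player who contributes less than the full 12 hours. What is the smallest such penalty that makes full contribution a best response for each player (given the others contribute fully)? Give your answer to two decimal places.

Given the others contribute fully, the best deviation is to contribute 0 (any partial contribution still incurs the fine and gives up units whose private return 0.46 is below 1).
Deviating from 12 to 0 saves 12 hours but forfeits the deviator's share of the drop in the shared codebase effort: 0.46 × 12 = 5.52.
So the deviation gain is 12 − 5.52 = 6.48, and the fine must be at least 6.48 hours to wipe it out.

6.48 hours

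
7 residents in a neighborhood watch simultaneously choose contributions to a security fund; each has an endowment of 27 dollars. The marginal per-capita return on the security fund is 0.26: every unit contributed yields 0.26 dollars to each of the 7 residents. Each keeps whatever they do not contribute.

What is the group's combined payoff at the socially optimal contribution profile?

343.98 dollars

Each contributed unit returns 1.820 to the group as a whole (0.26 to each of 7 players), which exceeds 1, so the social optimum is full contribution: group total = 1.820 × 189 = 343.98.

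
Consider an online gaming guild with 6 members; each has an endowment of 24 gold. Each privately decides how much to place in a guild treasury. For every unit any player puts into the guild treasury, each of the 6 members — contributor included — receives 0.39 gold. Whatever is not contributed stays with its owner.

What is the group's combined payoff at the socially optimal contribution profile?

336.96 gold

Each contributed unit returns 2.340 to the group as a whole (0.39 to each of 6 players), which exceeds 1, so the social optimum is full contribution: group total = 2.340 × 144 = 336.96.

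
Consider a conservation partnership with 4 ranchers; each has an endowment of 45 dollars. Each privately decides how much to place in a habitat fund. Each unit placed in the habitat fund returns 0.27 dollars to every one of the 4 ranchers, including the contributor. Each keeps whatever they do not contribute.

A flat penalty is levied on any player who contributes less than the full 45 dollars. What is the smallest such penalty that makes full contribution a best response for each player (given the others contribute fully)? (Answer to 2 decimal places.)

Given the others contribute fully, the best deviation is to contribute 0 (any partial contribution still incurs the fine and gives up units whose private return 0.27 is below 1).
Deviating from 45 to 0 saves 45 dollars but forfeits the deviator's share of the drop in the habitat fund: 0.27 × 45 = 12.15.
So the deviation gain is 45 − 12.15 = 32.85, and the fine must be at least 32.85 dollars to wipe it out.

32.85 dollars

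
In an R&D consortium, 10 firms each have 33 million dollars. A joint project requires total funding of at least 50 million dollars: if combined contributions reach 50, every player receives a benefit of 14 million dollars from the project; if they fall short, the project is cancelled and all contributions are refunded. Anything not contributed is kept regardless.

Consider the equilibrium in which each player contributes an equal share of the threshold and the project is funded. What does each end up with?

42 million dollars

Equal share of the threshold: 50/10 = 5.
At this profile no one gains by cutting their contribution: any cut drops the total below 50, the project is cancelled, contributions are refunded, and the deviator ends with 33, which is less than 33 − 5 + 14 = 42. Contributing more than 5 just wastes the excess. So contributing exactly 5 is a best response.
Each player's payoff: 33 − 5 + 14 = 42.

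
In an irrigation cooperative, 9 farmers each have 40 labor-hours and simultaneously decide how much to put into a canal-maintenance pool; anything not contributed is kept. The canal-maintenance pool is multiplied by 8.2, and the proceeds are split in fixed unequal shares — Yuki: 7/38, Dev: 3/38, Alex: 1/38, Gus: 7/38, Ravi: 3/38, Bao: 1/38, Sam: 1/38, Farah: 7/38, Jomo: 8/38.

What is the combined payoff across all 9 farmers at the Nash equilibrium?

For player j, contributing a unit is worthwhile iff 8.2 × (j's share) ≥ 1, i.e. iff j's share is at least 0.1220.
The shares above 0.1220 belong to Yuki, Gus, Farah and Jomo, contributing 40 each; the remaining 5 contribute 0. Total contributed: 160.
The canal-maintenance pool pays out 8.2 × 160 = 1312.00 in total (split across the unequal shares, but the aggregate is all that matters for the group sum).
The 5 free-riders keep 40 each, adding 200. Group total = 200 + 1312.00 = 1512.00.

1512.00 labor-hours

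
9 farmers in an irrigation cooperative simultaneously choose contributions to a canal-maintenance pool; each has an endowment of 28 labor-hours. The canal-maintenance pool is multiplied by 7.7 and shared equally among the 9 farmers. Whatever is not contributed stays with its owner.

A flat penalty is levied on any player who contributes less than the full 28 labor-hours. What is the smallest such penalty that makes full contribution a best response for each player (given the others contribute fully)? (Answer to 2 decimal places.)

4.04 labor-hours

Given the others contribute fully, the best deviation is to contribute 0 (any partial contribution still incurs the fine and gives up units whose private return 0.8556 is below 1).
Deviating from 28 to 0 saves 28 labor-hours but forfeits the deviator's share of the drop in the canal-maintenance pool: 7.7/9 × 28 = 23.96.
So the deviation gain is 28 − 23.96 = 4.04, and the fine must be at least 4.04 labor-hours to wipe it out.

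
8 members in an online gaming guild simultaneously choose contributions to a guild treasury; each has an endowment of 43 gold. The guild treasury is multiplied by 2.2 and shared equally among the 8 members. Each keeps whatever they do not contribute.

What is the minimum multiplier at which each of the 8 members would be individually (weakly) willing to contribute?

8

A contributed unit returns (multiplier)/8 to its contributor.
This reaches 1 exactly when the multiplier is 8.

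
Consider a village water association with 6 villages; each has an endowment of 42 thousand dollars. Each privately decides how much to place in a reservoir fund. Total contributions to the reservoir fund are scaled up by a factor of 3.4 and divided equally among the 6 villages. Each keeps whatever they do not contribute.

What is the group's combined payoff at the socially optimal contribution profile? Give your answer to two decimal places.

Each contributed unit returns 3.400 to the group as a whole (0.5667 to each of 6 players), which exceeds 1, so the social optimum is full contribution: group total = 3.400 × 252 = 856.80.

856.80 thousand dollars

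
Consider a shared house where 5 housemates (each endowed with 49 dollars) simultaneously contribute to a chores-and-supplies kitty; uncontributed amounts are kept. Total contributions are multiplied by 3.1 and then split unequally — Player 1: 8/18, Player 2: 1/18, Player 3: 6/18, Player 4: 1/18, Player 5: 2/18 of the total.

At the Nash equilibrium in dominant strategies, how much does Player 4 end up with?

65.88 dollars

A player with share s gets back 3.1·s per unit contributed, so full contribution is dominant for anyone with s > 1/3.1 = 0.3226 and zero contribution is dominant for anyone below.
Player 1 and Player 3 clear that bar, contributing 49 each; the remaining 3 contribute 0. Total contributed: 98.
Player 4 keeps 49 and receives 3.1 × 98 × 1/18 = 16.88 from the chores-and-supplies kitty, for a payoff of 65.88.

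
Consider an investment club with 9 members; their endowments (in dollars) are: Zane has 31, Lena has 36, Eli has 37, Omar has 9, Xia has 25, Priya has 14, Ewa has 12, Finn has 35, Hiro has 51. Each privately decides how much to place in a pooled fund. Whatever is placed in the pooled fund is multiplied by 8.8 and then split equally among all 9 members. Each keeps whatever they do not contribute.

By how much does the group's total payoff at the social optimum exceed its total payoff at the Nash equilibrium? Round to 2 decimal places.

1950.00 dollars

The private return per contributed unit is 8.8/9 = 0.9778 < 1 for every player regardless of endowment, so the Nash equilibrium is zero contribution and the group total is Σ E_j = 31 + 36 + 37 + 9 + 25 + 14 + 12 + 35 + 51 = 250.
Each contributed unit returns 8.800 to the group, so the social optimum is full contribution by everyone: group total = 8.800 × 250 = 2200.00.
Efficiency loss = (8.800 − 1) × 250 = 1950.00.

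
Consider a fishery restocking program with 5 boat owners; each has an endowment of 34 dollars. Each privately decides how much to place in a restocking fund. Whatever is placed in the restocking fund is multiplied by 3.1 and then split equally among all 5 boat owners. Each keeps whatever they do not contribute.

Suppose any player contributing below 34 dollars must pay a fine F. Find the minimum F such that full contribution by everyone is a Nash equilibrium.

Given the others contribute fully, the best deviation is to contribute 0 (any partial contribution still incurs the fine and gives up units whose private return 0.6200 is below 1).
Deviating from 34 to 0 saves 34 dollars but forfeits the deviator's share of the drop in the restocking fund: 3.1/5 × 34 = 21.08.
So the deviation gain is 34 − 21.08 = 12.92, and the fine must be at least 12.92 dollars to wipe it out.

12.92 dollars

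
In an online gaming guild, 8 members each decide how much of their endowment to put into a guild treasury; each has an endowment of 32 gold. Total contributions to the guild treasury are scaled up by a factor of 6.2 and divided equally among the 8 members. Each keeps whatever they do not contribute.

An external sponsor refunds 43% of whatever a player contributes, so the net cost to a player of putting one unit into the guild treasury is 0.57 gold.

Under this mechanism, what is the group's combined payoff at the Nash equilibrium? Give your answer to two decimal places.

1697.28 gold

With the mechanism, a contributed unit returns (6.2/8) / 0.57 = 1.3596 per unit of net cost to the contributor — now above 1 — so contributing fully is weakly dominant for every player.
So the Nash equilibrium is full contribution by all 8; the group earns 8 × (32 × 0.43 + 6.2 × 32) = 1697.28.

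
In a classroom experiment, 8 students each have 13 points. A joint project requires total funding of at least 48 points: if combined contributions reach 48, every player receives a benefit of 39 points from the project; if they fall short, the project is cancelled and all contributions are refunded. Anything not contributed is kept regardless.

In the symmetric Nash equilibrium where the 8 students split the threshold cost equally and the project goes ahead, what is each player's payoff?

46 points

Equal share of the threshold: 48/8 = 6.
At this profile no one gains by cutting their contribution: any cut drops the total below 48, the project is cancelled, contributions are refunded, and the deviator ends with 13, which is less than 13 − 6 + 39 = 46. Contributing more than 6 just wastes the excess. So contributing exactly 6 is a best response.
Each player's payoff: 13 − 6 + 39 = 46.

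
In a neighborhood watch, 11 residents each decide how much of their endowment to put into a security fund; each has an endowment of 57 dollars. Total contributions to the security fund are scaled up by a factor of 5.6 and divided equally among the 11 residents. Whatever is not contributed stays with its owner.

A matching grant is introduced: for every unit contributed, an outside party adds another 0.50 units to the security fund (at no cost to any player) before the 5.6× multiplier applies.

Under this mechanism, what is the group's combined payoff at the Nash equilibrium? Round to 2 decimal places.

Even with the mechanism, each unit contributed returns only 5.6 × 1.50 / 11 = 0.7636 per unit of net cost, so contributing nothing is still dominant.
Everyone keeps their endowment and the group total is 11 × 57 = 627.

627.00 dollars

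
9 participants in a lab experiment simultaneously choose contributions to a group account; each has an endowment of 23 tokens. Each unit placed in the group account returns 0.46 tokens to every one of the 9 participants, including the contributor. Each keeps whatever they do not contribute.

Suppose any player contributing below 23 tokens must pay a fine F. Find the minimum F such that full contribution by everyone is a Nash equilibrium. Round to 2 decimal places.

Given the others contribute fully, the best deviation is to contribute 0 (any partial contribution still incurs the fine and gives up units whose private return 0.46 is below 1).
Deviating from 23 to 0 saves 23 tokens but forfeits the deviator's share of the drop in the group account: 0.46 × 23 = 10.58.
So the deviation gain is 23 − 10.58 = 12.42, and the fine must be at least 12.42 tokens to wipe it out.

12.42 tokens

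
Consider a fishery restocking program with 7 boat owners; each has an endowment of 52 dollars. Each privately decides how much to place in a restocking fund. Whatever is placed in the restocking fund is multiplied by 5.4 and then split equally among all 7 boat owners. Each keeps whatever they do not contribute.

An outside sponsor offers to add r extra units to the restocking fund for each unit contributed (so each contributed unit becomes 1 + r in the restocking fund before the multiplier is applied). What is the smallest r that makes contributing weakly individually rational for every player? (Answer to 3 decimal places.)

With matching at rate r, one contributed unit becomes (1 + r) in the restocking fund and returns 5.4 × (1 + r) / 7 to the contributor.
Setting this equal to 1: 1 + r = 7/5.4 = 1.2963.
So the minimum matching rate is r = 1.2963 − 1 = 0.296.

0.296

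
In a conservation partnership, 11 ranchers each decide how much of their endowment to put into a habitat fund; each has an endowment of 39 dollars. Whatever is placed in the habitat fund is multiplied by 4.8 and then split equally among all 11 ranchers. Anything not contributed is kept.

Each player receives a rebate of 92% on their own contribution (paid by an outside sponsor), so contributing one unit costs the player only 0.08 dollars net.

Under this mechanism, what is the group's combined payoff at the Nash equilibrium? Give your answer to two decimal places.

Under the mechanism each unit contributed yields (4.8/11) / 0.08 = 5.4545 back to its contributor per unit of net cost, which exceeds 1, making full contribution the dominant choice for everyone.
So the Nash equilibrium is full contribution by all 11; the group earns 11 × (39 × 0.92 + 4.8 × 39) = 2453.88.

2453.88 dollars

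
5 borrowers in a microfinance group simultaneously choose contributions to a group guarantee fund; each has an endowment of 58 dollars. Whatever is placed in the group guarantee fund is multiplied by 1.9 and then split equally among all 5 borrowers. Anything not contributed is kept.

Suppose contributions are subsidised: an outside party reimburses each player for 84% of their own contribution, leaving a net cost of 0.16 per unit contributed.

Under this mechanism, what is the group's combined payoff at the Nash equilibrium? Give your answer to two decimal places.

794.60 dollars

The effective private return per unit is now (1.9/5) / 0.16 = 2.3750 > 1, so every player's dominant strategy flips to full contribution.
So the Nash equilibrium is full contribution by all 5; the group earns 5 × (58 × 0.84 + 1.9 × 58) = 794.60.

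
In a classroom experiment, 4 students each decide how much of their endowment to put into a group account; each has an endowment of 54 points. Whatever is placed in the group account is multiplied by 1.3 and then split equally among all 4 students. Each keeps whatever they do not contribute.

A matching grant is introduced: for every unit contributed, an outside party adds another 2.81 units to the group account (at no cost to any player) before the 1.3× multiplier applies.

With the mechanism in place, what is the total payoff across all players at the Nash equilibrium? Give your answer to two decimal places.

With the mechanism, a contributed unit returns 1.3 × 3.81 / 4 = 1.2383 per unit of net cost to the contributor — now above 1 — so contributing fully is weakly dominant for every player.
So the Nash equilibrium is full contribution by all 4; the group earns 1.3 × 3.81 × 216 = 1069.85.

1069.85 points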